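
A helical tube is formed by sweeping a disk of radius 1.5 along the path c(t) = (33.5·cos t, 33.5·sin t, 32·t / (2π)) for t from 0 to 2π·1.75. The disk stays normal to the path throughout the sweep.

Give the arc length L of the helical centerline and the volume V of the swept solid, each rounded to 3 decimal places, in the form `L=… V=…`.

L=372.584 V=2633.643

2πR = 2π·33.5 = 210.486708
per-turn = √(210.486708² + 32²) = √(44304.6542 + 1024) = √45328.6542 = 212.905270
L = 1.75 × 212.905270 = 372.584223
V = π·1.5² × L = 7.068583 × 372.584223 = 2633.642681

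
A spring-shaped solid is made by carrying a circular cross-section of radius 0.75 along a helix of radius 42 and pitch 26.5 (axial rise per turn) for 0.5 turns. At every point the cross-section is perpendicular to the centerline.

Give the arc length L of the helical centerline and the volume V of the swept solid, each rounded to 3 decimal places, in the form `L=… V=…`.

L=132.610 V=234.342

2πR = 2π·42 = 263.893783
per-turn = √(263.893783² + 26.5²) = √(69639.9287 + 702.25) = √70342.1787 = 265.221000
L = 0.5 × 265.221000 = 132.610500
V = π·0.75² × L = 1.767146 × 132.610500 = 234.342097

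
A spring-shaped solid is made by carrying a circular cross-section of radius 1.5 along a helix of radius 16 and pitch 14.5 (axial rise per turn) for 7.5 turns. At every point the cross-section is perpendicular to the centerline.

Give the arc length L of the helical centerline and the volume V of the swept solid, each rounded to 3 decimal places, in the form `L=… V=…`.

L=761.785 V=5384.738

2πR = 2π·16 = 100.530965
per-turn = √(100.530965² + 14.5²) = √(10106.4749 + 210.25) = √10316.7249 = 101.571280
L = 7.5 × 101.571280 = 761.784599
V = π·1.5² × L = 7.068583 × 761.784599 = 5384.738028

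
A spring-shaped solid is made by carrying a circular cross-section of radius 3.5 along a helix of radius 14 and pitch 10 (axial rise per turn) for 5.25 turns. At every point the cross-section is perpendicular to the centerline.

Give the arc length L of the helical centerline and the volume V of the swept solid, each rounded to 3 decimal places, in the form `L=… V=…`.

L=464.789 V=17887.165

2πR = 2π·14 = 87.964594
per-turn = √(87.964594² + 10²) = √(7737.7699 + 100) = √7837.7699 = 88.531180
L = 5.25 × 88.531180 = 464.788696
V = π·3.5² × L = 38.484510 × 464.788696 = 17887.165204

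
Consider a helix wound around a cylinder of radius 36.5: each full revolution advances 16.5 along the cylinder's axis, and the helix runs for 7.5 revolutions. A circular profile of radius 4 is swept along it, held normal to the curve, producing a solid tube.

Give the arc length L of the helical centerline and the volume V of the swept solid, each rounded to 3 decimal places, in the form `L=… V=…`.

L=1724.468 V=86681.213

2πR = 2π·36.5 = 229.336264
per-turn = √(229.336264² + 16.5²) = √(52595.1219 + 272.25) = √52867.3719 = 229.929058
L = 7.5 × 229.929058 = 1724.467937
V = π·4² × L = 50.265482 × 1724.467937 = 86681.212850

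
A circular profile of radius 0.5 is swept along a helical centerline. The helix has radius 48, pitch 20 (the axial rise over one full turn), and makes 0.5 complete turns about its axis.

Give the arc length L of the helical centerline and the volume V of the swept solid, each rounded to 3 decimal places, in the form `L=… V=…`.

L=151.128 V=118.695

2πR = 2π·48 = 301.592895
per-turn = √(301.592895² + 20²) = √(90958.2742 + 400) = √91358.2742 = 302.255313
L = 0.5 × 302.255313 = 151.127656
V = π·0.5² × L = 0.785398 × 151.127656 = 118.695384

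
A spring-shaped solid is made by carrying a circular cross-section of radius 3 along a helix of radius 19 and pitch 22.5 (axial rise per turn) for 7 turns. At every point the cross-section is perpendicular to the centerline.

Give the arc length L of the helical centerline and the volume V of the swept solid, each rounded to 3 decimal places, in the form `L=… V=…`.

2πR = 2π·19 = 119.380521
per-turn = √(119.380521² + 22.5²) = √(14251.7088 + 506.25) = √14757.9588 = 121.482339
L = 7 × 121.482339 = 850.376375
V = π·3² × L = 28.274334 × 850.376375 = 24043.825550

L=850.376 V=24043.826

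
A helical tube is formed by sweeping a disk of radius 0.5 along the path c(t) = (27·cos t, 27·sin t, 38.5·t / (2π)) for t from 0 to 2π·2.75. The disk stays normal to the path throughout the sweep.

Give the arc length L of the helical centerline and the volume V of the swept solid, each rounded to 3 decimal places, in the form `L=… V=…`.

L=478.389 V=375.726

2πR = 2π·27 = 169.646003
per-turn = √(169.646003² + 38.5²) = √(28779.7664 + 1482.25) = √30262.0164 = 173.959813
L = 2.75 × 173.959813 = 478.389485
V = π·0.5² × L = 0.785398 × 478.389485 = 375.726223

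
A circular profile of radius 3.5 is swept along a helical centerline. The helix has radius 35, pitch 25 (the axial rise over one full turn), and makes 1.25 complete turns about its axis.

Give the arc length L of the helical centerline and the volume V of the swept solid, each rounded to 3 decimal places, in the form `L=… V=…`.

2πR = 2π·35 = 219.911486
per-turn = √(219.911486² + 25²) = √(48361.0616 + 625) = √48986.0616 = 221.327950
L = 1.25 × 221.327950 = 276.659938
V = π·3.5² × L = 38.484510 × 276.659938 = 10647.122146

L=276.660 V=10647.122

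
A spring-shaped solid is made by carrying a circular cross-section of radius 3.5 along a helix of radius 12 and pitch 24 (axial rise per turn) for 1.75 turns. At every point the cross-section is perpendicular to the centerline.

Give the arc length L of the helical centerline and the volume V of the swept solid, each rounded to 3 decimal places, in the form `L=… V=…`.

2πR = 2π·12 = 75.398224
per-turn = √(75.398224² + 24²) = √(5684.8921 + 576) = √6260.8921 = 79.125799
L = 1.75 × 79.125799 = 138.470149
V = π·3.5² × L = 38.484510 × 138.470149 = 5328.955835

L=138.470 V=5328.956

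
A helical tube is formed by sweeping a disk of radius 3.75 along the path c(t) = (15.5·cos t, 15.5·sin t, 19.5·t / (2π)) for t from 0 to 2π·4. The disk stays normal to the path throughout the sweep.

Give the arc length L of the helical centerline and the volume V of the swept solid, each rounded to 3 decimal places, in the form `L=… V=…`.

L=397.290 V=17551.717

2πR = 2π·15.5 = 97.389372
per-turn = √(97.389372² + 19.5²) = √(9484.6898 + 380.25) = √9864.9398 = 99.322403
L = 4 × 99.322403 = 397.289614
V = π·3.75² × L = 44.178647 × 397.289614 = 17551.717484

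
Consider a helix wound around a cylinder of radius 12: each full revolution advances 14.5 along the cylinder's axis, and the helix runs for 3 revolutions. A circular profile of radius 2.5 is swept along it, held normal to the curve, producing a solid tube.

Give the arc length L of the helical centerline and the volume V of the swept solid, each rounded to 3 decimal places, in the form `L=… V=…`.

2πR = 2π·12 = 75.398224
per-turn = √(75.398224² + 14.5²) = √(5684.8921 + 210.25) = √5895.1421 = 76.779829
L = 3 × 76.779829 = 230.339487
V = π·2.5² × L = 19.634954 × 230.339487 = 4522.705249

L=230.339 V=4522.705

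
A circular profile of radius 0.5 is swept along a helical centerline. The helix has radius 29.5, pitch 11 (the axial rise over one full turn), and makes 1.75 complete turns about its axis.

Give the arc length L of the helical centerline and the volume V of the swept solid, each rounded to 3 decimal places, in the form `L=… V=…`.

2πR = 2π·29.5 = 185.353967
per-turn = √(185.353967² + 11²) = √(34356.0929 + 121) = √34477.0929 = 185.680082
L = 1.75 × 185.680082 = 324.940144
V = π·0.5² × L = 0.785398 × 324.940144 = 255.207392

L=324.940 V=255.207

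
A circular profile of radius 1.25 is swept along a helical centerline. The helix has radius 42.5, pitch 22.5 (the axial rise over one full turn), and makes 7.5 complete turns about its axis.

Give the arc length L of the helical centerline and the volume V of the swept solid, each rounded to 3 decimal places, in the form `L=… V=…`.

L=2009.862 V=9865.887

2πR = 2π·42.5 = 267.035376
per-turn = √(267.035376² + 22.5²) = √(71307.8918 + 506.25) = √71814.1418 = 267.981607
L = 7.5 × 267.981607 = 2009.862054
V = π·1.25² × L = 4.908739 × 2009.862054 = 9865.887287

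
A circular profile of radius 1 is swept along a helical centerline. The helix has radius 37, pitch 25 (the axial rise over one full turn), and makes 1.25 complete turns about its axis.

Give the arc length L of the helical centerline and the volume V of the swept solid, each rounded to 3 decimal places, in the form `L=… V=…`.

2πR = 2π·37 = 232.477856
per-turn = √(232.477856² + 25²) = √(54045.9537 + 625) = √54670.9537 = 233.818207
L = 1.25 × 233.818207 = 292.272758
V = π·1² × L = 3.141593 × 292.272758 = 918.201950

L=292.273 V=918.202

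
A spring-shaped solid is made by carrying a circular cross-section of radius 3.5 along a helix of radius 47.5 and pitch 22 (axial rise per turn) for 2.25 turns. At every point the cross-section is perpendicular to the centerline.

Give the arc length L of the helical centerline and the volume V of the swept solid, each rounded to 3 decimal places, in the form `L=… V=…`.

2πR = 2π·47.5 = 298.451302
per-turn = √(298.451302² + 22²) = √(89073.1797 + 484) = √89557.1797 = 299.261056
L = 2.25 × 299.261056 = 673.337376
V = π·3.5² × L = 38.484510 × 673.337376 = 25913.058996

L=673.337 V=25913.059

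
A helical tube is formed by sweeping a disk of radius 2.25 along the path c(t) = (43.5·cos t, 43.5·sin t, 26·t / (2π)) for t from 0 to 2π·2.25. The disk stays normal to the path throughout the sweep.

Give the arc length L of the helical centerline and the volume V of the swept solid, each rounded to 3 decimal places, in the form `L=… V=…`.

L=617.743 V=9824.777

2πR = 2π·43.5 = 273.318561
per-turn = √(273.318561² + 26²) = √(74703.0357 + 676) = √75379.0357 = 274.552428
L = 2.25 × 274.552428 = 617.742963
V = π·2.25² × L = 15.904313 × 617.742963 = 9824.777318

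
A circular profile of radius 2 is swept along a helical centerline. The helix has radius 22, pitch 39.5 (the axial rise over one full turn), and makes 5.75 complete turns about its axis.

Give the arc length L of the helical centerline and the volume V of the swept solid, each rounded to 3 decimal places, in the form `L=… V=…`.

L=826.637 V=10387.831

2πR = 2π·22 = 138.230077
per-turn = √(138.230077² + 39.5²) = √(19107.5541 + 1560.25) = √20667.8041 = 143.763014
L = 5.75 × 143.763014 = 826.637329
V = π·2² × L = 12.566371 × 826.637329 = 10387.831040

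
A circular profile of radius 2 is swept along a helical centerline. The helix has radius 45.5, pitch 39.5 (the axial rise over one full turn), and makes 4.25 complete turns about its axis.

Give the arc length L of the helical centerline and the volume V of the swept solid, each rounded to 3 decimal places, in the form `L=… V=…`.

L=1226.554 V=15413.327

2πR = 2π·45.5 = 285.884931
per-turn = √(285.884931² + 39.5²) = √(81730.1940 + 1560.25) = √83290.4440 = 288.600839
L = 4.25 × 288.600839 = 1226.553564
V = π·2² × L = 12.566371 × 1226.553564 = 15413.326665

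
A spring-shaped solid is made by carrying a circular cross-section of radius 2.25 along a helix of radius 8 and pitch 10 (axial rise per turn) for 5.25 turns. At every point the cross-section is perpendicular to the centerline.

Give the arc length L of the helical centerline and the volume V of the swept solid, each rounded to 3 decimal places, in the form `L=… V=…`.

L=269.065 V=4279.300

2πR = 2π·8 = 50.265482
per-turn = √(50.265482² + 10²) = √(2526.6187 + 100) = √2626.6187 = 51.250549
L = 5.25 × 51.250549 = 269.065380
V = π·2.25² × L = 15.904313 × 269.065380 = 4279.299968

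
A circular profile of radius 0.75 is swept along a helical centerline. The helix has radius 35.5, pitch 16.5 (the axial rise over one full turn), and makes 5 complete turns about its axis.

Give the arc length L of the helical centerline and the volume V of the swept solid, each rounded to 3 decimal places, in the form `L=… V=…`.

2πR = 2π·35.5 = 223.053078
per-turn = √(223.053078² + 16.5²) = √(49752.6758 + 272.25) = √50024.9258 = 223.662527
L = 5 × 223.662527 = 1118.312633
V = π·0.75² × L = 1.767146 × 1118.312633 = 1976.221548

L=1118.313 V=1976.222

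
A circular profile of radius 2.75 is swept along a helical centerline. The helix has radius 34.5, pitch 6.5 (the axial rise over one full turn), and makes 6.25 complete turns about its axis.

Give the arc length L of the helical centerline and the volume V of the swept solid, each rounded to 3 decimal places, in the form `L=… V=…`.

2πR = 2π·34.5 = 216.769893
per-turn = √(216.769893² + 6.5²) = √(46989.1866 + 42.25) = √47031.4366 = 216.867325
L = 6.25 × 216.867325 = 1355.420780
V = π·2.75² × L = 23.758294 × 1355.420780 = 32202.485981

L=1355.421 V=32202.486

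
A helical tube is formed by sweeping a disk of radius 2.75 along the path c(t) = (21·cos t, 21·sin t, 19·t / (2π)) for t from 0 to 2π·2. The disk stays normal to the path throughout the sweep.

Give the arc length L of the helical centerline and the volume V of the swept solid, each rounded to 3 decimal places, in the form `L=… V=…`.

2πR = 2π·21 = 131.946891
per-turn = √(131.946891² + 19²) = √(17409.9822 + 361) = √17770.9822 = 133.307847
L = 2 × 133.307847 = 266.615695
V = π·2.75² × L = 23.758294 × 266.615695 = 6334.334177

L=266.616 V=6334.334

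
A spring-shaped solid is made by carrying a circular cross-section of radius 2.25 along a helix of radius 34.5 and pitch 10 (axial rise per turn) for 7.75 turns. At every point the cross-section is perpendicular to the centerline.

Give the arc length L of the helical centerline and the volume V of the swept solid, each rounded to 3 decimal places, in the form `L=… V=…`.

L=1681.753 V=26747.131

2πR = 2π·34.5 = 216.769893
per-turn = √(216.769893² + 10²) = √(46989.1866 + 100) = √47089.1866 = 217.000430
L = 7.75 × 217.000430 = 1681.753331
V = π·2.25² × L = 15.904313 × 1681.753331 = 26747.131048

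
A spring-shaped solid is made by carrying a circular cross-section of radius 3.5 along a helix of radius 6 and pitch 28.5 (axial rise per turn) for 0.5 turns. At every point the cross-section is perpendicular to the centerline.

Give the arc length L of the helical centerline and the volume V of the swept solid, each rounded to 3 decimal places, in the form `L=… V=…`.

L=23.630 V=909.382

2πR = 2π·6 = 37.699112
per-turn = √(37.699112² + 28.5²) = √(1421.2230 + 812.25) = √2233.4730 = 47.259634
L = 0.5 × 47.259634 = 23.629817
V = π·3.5² × L = 38.484510 × 23.629817 = 909.381934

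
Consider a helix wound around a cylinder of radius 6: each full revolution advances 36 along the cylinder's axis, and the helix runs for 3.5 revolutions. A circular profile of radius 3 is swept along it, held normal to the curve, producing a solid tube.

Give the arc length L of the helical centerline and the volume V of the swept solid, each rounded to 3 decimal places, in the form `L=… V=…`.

2πR = 2π·6 = 37.699112
per-turn = √(37.699112² + 36²) = √(1421.2230 + 1296) = √2717.2230 = 52.126989
L = 3.5 × 52.126989 = 182.444463
V = π·3² × L = 28.274334 × 182.444463 = 5158.495668

L=182.444 V=5158.496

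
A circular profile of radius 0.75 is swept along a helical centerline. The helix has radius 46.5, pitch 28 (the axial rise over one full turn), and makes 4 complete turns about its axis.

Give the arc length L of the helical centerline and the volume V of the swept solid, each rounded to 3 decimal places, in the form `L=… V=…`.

2πR = 2π·46.5 = 292.168117
per-turn = √(292.168117² + 28²) = √(85362.2085 + 784) = √86146.2085 = 293.506743
L = 4 × 293.506743 = 1174.026974
V = π·0.75² × L = 1.767146 × 1174.026974 = 2074.676915

L=1174.027 V=2074.677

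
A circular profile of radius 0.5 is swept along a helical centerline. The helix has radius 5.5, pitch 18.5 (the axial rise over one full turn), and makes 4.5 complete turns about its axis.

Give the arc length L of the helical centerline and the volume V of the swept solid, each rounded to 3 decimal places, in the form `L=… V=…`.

L=176.390 V=138.537

2πR = 2π·5.5 = 34.557519
per-turn = √(34.557519² + 18.5²) = √(1194.2221 + 342.25) = √1536.4721 = 39.197859
L = 4.5 × 39.197859 = 176.390364
V = π·0.5² × L = 0.785398 × 176.390364 = 138.536668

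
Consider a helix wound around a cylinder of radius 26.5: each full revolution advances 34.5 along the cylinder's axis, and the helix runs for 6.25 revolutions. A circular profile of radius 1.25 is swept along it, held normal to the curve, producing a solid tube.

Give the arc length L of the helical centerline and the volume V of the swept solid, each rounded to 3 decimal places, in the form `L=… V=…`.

L=1062.757 V=5216.795

2πR = 2π·26.5 = 166.504411
per-turn = √(166.504411² + 34.5²) = √(27723.7188 + 1190.25) = √28913.9688 = 170.041080
L = 6.25 × 170.041080 = 1062.756748
V = π·1.25² × L = 4.908739 × 1062.756748 = 5216.794986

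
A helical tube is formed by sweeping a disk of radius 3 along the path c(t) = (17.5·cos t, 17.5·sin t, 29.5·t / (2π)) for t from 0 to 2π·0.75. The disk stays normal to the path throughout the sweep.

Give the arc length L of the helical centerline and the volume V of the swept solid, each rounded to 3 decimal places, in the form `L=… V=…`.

L=85.383 V=2414.153

2πR = 2π·17.5 = 109.955743
per-turn = √(109.955743² + 29.5²) = √(12090.2654 + 870.25) = √12960.5154 = 113.844259
L = 0.75 × 113.844259 = 85.383195
V = π·3² × L = 28.274334 × 85.383195 = 2414.152950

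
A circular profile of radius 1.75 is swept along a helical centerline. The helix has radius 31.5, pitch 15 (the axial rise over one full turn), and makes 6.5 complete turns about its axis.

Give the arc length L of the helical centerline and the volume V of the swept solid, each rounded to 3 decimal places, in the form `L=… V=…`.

2πR = 2π·31.5 = 197.920337
per-turn = √(197.920337² + 15²) = √(39172.4599 + 225) = √39397.4599 = 198.487934
L = 6.5 × 198.487934 = 1290.171570
V = π·1.75² × L = 9.621128 × 1290.171570 = 12412.905172

L=1290.172 V=12412.905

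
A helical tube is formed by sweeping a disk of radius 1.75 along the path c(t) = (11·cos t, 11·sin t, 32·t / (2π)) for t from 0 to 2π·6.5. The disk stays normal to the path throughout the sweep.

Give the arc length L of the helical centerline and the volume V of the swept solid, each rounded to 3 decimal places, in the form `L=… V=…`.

L=495.063 V=4763.066

2πR = 2π·11 = 69.115038
per-turn = √(69.115038² + 32²) = √(4776.8885 + 1024) = √5800.8885 = 76.163564
L = 6.5 × 76.163564 = 495.063168
V = π·1.75² × L = 9.621128 × 495.063168 = 4763.065862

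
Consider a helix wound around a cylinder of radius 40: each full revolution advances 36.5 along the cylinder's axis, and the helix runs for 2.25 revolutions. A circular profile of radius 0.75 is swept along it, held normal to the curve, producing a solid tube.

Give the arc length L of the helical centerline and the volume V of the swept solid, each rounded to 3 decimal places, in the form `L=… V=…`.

L=571.419 V=1009.781

2πR = 2π·40 = 251.327412
per-turn = √(251.327412² + 36.5²) = √(63165.4682 + 1332.25) = √64497.7182 = 253.964010
L = 2.25 × 253.964010 = 571.419022
V = π·0.75² × L = 1.767146 × 571.419022 = 1009.780763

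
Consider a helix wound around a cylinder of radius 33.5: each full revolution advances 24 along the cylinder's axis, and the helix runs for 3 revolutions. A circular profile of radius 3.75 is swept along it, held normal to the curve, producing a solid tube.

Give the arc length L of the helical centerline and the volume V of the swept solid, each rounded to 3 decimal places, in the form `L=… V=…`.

L=635.552 V=28077.811

2πR = 2π·33.5 = 210.486708
per-turn = √(210.486708² + 24²) = √(44304.6542 + 576) = √44880.6542 = 211.850547
L = 3 × 211.850547 = 635.551640
V = π·3.75² × L = 44.178647 × 635.551640 = 28077.811368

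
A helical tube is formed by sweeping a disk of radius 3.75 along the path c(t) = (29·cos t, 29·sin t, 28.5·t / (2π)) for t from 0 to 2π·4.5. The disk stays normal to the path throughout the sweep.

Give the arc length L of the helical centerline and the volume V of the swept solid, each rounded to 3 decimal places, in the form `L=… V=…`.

L=829.925 V=36664.960

2πR = 2π·29 = 182.212374
per-turn = √(182.212374² + 28.5²) = √(33201.3492 + 812.25) = √34013.5992 = 184.427761
L = 4.5 × 184.427761 = 829.924927
V = π·3.75² × L = 44.178647 × 829.924927 = 36664.960115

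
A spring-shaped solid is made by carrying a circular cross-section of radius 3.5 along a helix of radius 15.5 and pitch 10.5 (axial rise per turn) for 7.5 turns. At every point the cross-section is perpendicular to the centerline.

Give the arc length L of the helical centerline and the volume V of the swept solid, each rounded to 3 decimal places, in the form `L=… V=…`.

L=734.653 V=28272.770

2πR = 2π·15.5 = 97.389372
per-turn = √(97.389372² + 10.5²) = √(9484.6898 + 110.25) = √9594.9398 = 97.953764
L = 7.5 × 97.953764 = 734.653228
V = π·3.5² × L = 38.484510 × 734.653228 = 28272.769504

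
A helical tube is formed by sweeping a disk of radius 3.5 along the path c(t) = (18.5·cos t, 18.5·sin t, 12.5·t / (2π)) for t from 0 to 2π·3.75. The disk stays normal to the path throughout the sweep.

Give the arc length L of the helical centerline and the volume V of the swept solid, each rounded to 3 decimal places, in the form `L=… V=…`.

2πR = 2π·18.5 = 116.238928
per-turn = √(116.238928² + 12.5²) = √(13511.4884 + 156.25) = √13667.7384 = 116.909103
L = 3.75 × 116.909103 = 438.409137
V = π·3.5² × L = 38.484510 × 438.409137 = 16871.960828

L=438.409 V=16871.961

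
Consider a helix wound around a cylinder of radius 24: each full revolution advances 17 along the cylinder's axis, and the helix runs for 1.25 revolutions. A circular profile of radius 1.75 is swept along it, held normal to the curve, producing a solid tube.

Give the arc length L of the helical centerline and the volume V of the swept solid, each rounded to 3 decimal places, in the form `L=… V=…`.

2πR = 2π·24 = 150.796447
per-turn = √(150.796447² + 17²) = √(22739.5685 + 289) = √23028.5685 = 151.751667
L = 1.25 × 151.751667 = 189.689584
V = π·1.75² × L = 9.621128 × 189.689584 = 1825.027675

L=189.690 V=1825.028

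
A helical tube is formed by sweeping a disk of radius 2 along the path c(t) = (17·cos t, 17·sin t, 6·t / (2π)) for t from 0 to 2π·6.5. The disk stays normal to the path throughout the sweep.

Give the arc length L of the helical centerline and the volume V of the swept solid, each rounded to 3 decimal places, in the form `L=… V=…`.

2πR = 2π·17 = 106.814150
per-turn = √(106.814150² + 6²) = √(11409.2627 + 36) = √11445.2627 = 106.982534
L = 6.5 × 106.982534 = 695.386474
V = π·2² × L = 12.566371 × 695.386474 = 8738.484155

L=695.386 V=8738.484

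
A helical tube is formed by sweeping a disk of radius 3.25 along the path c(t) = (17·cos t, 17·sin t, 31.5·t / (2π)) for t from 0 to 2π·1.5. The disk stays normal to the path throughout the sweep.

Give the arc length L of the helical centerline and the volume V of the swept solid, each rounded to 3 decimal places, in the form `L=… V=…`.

2πR = 2π·17 = 106.814150
per-turn = √(106.814150² + 31.5²) = √(11409.2627 + 992.25) = √12401.5127 = 111.362079
L = 1.5 × 111.362079 = 167.043119
V = π·3.25² × L = 33.183072 × 167.043119 = 5543.003907

L=167.043 V=5543.004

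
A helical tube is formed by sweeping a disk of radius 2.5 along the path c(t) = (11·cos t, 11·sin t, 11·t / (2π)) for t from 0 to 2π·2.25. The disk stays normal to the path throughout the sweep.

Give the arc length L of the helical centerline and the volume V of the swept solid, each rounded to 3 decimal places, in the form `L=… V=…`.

2πR = 2π·11 = 69.115038
per-turn = √(69.115038² + 11²) = √(4776.8885 + 121) = √4897.8885 = 69.984916
L = 2.25 × 69.984916 = 157.466062
V = π·2.5² × L = 19.634954 × 157.466062 = 3091.838897

L=157.466 V=3091.839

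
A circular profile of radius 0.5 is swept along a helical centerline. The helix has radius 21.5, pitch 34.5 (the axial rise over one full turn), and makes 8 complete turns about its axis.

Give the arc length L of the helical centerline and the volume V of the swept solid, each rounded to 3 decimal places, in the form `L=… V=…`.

2πR = 2π·21.5 = 135.088484
per-turn = √(135.088484² + 34.5²) = √(18248.8985 + 1190.25) = √19439.1485 = 139.424347
L = 8 × 139.424347 = 1115.394776
V = π·0.5² × L = 0.785398 × 1115.394776 = 876.029009

L=1115.395 V=876.029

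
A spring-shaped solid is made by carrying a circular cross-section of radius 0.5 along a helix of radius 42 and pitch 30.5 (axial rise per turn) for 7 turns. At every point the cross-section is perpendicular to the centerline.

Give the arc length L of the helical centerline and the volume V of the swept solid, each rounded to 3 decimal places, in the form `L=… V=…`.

L=1859.553 V=1460.490

2πR = 2π·42 = 263.893783
per-turn = √(263.893783² + 30.5²) = √(69639.9287 + 930.25) = √70570.1787 = 265.650482
L = 7 × 265.650482 = 1859.553375
V = π·0.5² × L = 0.785398 × 1859.553375 = 1460.489805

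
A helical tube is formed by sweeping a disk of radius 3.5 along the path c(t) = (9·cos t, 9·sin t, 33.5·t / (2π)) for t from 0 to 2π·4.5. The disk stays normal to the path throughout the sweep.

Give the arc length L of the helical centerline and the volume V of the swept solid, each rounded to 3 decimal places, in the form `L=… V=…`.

2πR = 2π·9 = 56.548668
per-turn = √(56.548668² + 33.5²) = √(3197.7518 + 1122.25) = √4320.0018 = 65.726721
L = 4.5 × 65.726721 = 295.770244
V = π·3.5² × L = 38.484510 × 295.770244 = 11382.572898

L=295.770 V=11382.573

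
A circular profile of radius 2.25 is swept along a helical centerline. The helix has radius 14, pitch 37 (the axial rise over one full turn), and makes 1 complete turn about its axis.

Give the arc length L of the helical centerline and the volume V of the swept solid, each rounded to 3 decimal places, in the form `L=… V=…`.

L=95.429 V=1517.739

2πR = 2π·14 = 87.964594
per-turn = √(87.964594² + 37²) = √(7737.7699 + 1369) = √9106.7699 = 95.429397
L = 1 × 95.429397 = 95.429397
V = π·2.25² × L = 15.904313 × 95.429397 = 1517.738984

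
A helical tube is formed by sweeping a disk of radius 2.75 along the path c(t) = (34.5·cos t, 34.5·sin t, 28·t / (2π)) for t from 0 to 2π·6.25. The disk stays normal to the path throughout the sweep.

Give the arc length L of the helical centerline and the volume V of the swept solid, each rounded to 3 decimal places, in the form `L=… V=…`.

2πR = 2π·34.5 = 216.769893
per-turn = √(216.769893² + 28²) = √(46989.1866 + 784) = √47773.1866 = 218.570782
L = 6.25 × 218.570782 = 1366.067385
V = π·2.75² × L = 23.758294 × 1366.067385 = 32455.431156

L=1366.067 V=32455.431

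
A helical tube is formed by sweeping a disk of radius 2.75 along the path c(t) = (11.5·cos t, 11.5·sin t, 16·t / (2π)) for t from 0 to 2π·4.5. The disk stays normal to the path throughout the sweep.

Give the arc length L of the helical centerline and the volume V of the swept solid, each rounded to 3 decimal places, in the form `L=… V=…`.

2πR = 2π·11.5 = 72.256631
per-turn = √(72.256631² + 16²) = √(5221.0207 + 256) = √5477.0207 = 74.006896
L = 4.5 × 74.006896 = 333.031034
V = π·2.75² × L = 23.758294 × 333.031034 = 7912.249369

L=333.031 V=7912.249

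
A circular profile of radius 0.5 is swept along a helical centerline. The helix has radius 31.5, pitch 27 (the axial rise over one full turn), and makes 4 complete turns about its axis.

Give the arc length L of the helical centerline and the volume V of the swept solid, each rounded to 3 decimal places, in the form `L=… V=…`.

2πR = 2π·31.5 = 197.920337
per-turn = √(197.920337² + 27²) = √(39172.4599 + 729) = √39901.4599 = 199.753498
L = 4 × 199.753498 = 799.013991
V = π·0.5² × L = 0.785398 × 799.013991 = 627.544121

L=799.014 V=627.544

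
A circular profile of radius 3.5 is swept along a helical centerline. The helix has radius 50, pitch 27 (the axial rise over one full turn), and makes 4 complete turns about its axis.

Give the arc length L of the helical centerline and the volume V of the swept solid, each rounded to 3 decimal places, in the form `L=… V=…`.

L=1261.269 V=48539.338

2πR = 2π·50 = 314.159265
per-turn = √(314.159265² + 27²) = √(98696.0440 + 729) = √99425.0440 = 315.317370
L = 4 × 315.317370 = 1261.269481
V = π·3.5² × L = 38.484510 × 1261.269481 = 48539.337970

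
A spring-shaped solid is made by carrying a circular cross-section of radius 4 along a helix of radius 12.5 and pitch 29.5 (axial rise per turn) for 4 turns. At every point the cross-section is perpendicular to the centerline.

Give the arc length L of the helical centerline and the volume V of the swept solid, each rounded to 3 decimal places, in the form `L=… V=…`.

L=335.589 V=16868.548

2πR = 2π·12.5 = 78.539816
per-turn = √(78.539816² + 29.5²) = √(6168.5028 + 870.25) = √7038.7528 = 83.897275
L = 4 × 83.897275 = 335.589100
V = π·4² × L = 50.265482 × 335.589100 = 16868.548017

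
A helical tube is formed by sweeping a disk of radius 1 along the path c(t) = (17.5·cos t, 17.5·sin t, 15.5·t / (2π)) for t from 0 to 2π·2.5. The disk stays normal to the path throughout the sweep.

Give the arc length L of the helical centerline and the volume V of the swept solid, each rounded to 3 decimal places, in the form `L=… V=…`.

2πR = 2π·17.5 = 109.955743
per-turn = √(109.955743² + 15.5²) = √(12090.2654 + 240.25) = √12330.5154 = 111.042854
L = 2.5 × 111.042854 = 277.607135
V = π·1² × L = 3.141593 × 277.607135 = 872.128535

L=277.607 V=872.129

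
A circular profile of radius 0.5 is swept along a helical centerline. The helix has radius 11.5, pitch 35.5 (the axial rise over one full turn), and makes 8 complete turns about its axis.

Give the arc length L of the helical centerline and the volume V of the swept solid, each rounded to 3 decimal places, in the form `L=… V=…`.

L=644.051 V=505.836

2πR = 2π·11.5 = 72.256631
per-turn = √(72.256631² + 35.5²) = √(5221.0207 + 1260.25) = √6481.2707 = 80.506340
L = 8 × 80.506340 = 644.050717
V = π·0.5² × L = 0.785398 × 644.050717 = 505.836251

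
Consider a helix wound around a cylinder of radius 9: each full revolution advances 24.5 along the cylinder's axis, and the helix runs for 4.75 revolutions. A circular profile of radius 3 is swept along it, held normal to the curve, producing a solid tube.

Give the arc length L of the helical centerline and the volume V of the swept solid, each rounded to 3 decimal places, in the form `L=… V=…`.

L=292.733 V=8276.821

2πR = 2π·9 = 56.548668
per-turn = √(56.548668² + 24.5²) = √(3197.7518 + 600.25) = √3798.0018 = 61.627931
L = 4.75 × 61.627931 = 292.732670
V = π·3² × L = 28.274334 × 292.732670 = 8276.821255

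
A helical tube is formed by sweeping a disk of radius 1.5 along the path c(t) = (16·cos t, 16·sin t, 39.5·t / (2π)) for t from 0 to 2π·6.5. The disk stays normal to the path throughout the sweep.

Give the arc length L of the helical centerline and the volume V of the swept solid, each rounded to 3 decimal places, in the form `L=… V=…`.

L=702.082 V=4962.725

2πR = 2π·16 = 100.530965
per-turn = √(100.530965² + 39.5²) = √(10106.4749 + 1560.25) = √11666.7249 = 108.012615
L = 6.5 × 108.012615 = 702.081995
V = π·1.5² × L = 7.068583 × 702.081995 = 4962.725183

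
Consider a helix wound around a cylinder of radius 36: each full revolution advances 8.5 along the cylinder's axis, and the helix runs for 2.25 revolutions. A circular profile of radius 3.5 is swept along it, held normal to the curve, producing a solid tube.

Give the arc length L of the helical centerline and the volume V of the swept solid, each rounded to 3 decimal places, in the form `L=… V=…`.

L=509.297 V=19600.054

2πR = 2π·36 = 226.194671
per-turn = √(226.194671² + 8.5²) = √(51164.0292 + 72.25) = √51236.2792 = 226.354322
L = 2.25 × 226.354322 = 509.297225
V = π·3.5² × L = 38.484510 × 509.297225 = 19600.054157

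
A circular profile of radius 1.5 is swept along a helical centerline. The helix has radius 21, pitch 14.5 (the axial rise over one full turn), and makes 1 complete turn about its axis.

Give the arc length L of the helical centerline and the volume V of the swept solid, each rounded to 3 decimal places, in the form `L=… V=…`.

L=132.741 V=938.292

2πR = 2π·21 = 131.946891
per-turn = √(131.946891² + 14.5²) = √(17409.9822 + 210.25) = √17620.2322 = 132.741223
L = 1 × 132.741223 = 132.741223
V = π·1.5² × L = 7.068583 × 132.741223 = 938.292412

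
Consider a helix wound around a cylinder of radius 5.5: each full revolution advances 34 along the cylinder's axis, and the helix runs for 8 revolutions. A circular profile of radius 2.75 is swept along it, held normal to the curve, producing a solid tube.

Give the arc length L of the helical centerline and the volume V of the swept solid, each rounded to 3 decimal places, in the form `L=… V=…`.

L=387.833 V=9214.244

2πR = 2π·5.5 = 34.557519
per-turn = √(34.557519² + 34²) = √(1194.2221 + 1156) = √2350.2221 = 48.479090
L = 8 × 48.479090 = 387.832717
V = π·2.75² × L = 23.758294 × 387.832717 = 9214.243888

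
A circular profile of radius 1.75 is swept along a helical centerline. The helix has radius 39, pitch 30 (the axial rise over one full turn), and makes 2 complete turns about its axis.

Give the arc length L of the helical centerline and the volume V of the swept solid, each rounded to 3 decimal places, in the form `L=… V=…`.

L=493.748 V=4750.409

2πR = 2π·39 = 245.044227
per-turn = √(245.044227² + 30²) = √(60046.6732 + 900) = √60946.6732 = 246.873800
L = 2 × 246.873800 = 493.747600
V = π·1.75² × L = 9.621128 × 493.747600 = 4750.408615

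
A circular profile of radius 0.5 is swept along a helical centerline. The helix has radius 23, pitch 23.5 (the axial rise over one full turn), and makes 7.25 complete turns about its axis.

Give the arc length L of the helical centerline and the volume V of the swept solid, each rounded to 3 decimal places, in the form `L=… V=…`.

L=1061.484 V=833.687

2πR = 2π·23 = 144.513262
per-turn = √(144.513262² + 23.5²) = √(20884.0829 + 552.25) = √21436.3329 = 146.411519
L = 7.25 × 146.411519 = 1061.483513
V = π·0.5² × L = 0.785398 × 1061.483513 = 833.687202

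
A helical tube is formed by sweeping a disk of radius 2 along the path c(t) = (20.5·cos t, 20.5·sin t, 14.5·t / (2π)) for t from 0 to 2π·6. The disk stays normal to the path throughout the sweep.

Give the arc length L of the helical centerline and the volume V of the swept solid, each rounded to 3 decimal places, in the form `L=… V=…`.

L=777.713 V=9773.034

2πR = 2π·20.5 = 128.805299
per-turn = √(128.805299² + 14.5²) = √(16590.8050 + 210.25) = √16801.0550 = 129.618884
L = 6 × 129.618884 = 777.713302
V = π·2² × L = 12.566371 × 777.713302 = 9773.033583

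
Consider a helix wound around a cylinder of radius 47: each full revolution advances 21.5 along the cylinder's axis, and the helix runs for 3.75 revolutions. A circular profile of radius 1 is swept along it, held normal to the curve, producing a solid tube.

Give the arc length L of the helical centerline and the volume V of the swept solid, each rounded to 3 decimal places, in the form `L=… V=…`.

L=1110.342 V=3488.244

2πR = 2π·47 = 295.309709
per-turn = √(295.309709² + 21.5²) = √(87207.8245 + 462.25) = √87670.0745 = 296.091328
L = 3.75 × 296.091328 = 1110.342480
V = π·1² × L = 3.141593 × 1110.342480 = 3488.243778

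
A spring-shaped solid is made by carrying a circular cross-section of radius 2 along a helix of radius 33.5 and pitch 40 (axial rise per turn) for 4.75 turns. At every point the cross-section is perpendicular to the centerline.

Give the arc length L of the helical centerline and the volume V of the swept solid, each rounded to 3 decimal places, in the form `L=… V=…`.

L=1017.705 V=12788.860

2πR = 2π·33.5 = 210.486708
per-turn = √(210.486708² + 40²) = √(44304.6542 + 1600) = √45904.6542 = 214.253714
L = 4.75 × 214.253714 = 1017.705144
V = π·2² × L = 12.566371 × 1017.705144 = 12788.860011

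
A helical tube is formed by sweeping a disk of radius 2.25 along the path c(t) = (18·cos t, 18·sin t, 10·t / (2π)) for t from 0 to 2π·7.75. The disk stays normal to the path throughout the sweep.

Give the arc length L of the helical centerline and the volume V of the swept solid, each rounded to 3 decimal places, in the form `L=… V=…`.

L=879.924 V=13994.585

2πR = 2π·18 = 113.097336
per-turn = √(113.097336² + 10²) = √(12791.0073 + 100) = √12891.0073 = 113.538572
L = 7.75 × 113.538572 = 879.923932
V = π·2.25² × L = 15.904313 × 879.923932 = 13994.585463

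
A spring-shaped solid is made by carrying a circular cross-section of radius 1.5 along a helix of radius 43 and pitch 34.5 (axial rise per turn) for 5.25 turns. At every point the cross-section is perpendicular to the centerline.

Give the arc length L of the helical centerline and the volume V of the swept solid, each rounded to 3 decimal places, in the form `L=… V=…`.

2πR = 2π·43 = 270.176968
per-turn = √(270.176968² + 34.5²) = √(72995.5942 + 1190.25) = √74185.8442 = 272.370784
L = 5.25 × 272.370784 = 1429.946618
V = π·1.5² × L = 7.068583 × 1429.946618 = 10107.697025

L=1429.947 V=10107.697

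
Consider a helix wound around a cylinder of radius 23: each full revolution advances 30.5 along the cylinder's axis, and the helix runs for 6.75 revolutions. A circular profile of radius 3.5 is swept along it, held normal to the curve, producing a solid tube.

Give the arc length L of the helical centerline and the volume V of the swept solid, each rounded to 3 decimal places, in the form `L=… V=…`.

L=996.953 V=38367.253

2πR = 2π·23 = 144.513262
per-turn = √(144.513262² + 30.5²) = √(20884.0829 + 930.25) = √21814.3329 = 147.696760
L = 6.75 × 147.696760 = 996.953130
V = π·3.5² × L = 38.484510 × 996.953130 = 38367.252706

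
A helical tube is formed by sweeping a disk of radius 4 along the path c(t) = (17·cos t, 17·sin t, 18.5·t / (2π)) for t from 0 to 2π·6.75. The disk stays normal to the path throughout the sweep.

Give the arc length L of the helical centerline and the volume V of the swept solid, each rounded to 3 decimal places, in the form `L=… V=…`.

L=731.730 V=36780.744

2πR = 2π·17 = 106.814150
per-turn = √(106.814150² + 18.5²) = √(11409.2627 + 342.25) = √11751.5127 = 108.404394
L = 6.75 × 108.404394 = 731.729661
V = π·4² × L = 50.265482 × 731.729661 = 36780.744440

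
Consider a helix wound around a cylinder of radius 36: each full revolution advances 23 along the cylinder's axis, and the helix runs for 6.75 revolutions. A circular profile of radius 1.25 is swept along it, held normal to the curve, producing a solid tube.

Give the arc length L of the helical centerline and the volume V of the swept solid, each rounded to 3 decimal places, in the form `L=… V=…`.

L=1534.687 V=7533.376

2πR = 2π·36 = 226.194671
per-turn = √(226.194671² + 23²) = √(51164.0292 + 529) = √51693.0292 = 227.361011
L = 6.75 × 227.361011 = 1534.686823
V = π·1.25² × L = 4.908739 × 1534.686823 = 7533.376324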